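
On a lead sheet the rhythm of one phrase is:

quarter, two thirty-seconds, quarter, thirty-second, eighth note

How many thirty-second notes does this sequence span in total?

Convert each value to thirty-second notes: quarter = 8; thirty-second = 1; thirty-second = 1; quarter = 8; thirty-second = 1; eighth note = 4.
Adding: 8 + 1 + 1 + 8 + 1 + 4 = 23 thirty-second notes.

23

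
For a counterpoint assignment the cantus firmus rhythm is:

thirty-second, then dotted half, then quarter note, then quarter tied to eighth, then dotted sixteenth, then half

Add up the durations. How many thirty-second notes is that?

Working in thirty-second notes: thirty-second = 1; dotted half = 24; quarter note = 8; quarter tied to eighth (quarter + eighth) = 12; dotted sixteenth = 3; half = 16.
Altogether 1 + 24 + 8 + 12 + 3 + 16 = 64 thirty-second notes.

64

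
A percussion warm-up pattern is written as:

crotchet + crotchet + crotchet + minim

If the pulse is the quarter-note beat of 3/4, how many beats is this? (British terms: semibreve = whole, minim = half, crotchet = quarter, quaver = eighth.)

5

One quarter-note beat = 2 eighth notes.
In eighth notes: crotchet = 2; crotchet = 2; crotchet = 2; minim = 4.
Sum: 2 + 2 + 2 + 4 = 10.
10 ÷ 2 = 5 beats.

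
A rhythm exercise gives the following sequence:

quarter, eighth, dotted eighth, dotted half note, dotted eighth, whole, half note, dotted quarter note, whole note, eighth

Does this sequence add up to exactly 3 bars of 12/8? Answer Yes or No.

Yes

One bar of 12/8 = 24 sixteenth notes, so 3 bars = 72.
Working in sixteenth notes: quarter = 4; eighth = 2; dotted eighth = 3; dotted half note = 12; dotted eighth = 3; whole = 16; half note = 8; dotted quarter note = 6; whole note = 16; eighth = 2.
Altogether 4 + 2 + 3 + 12 + 3 + 16 + 8 + 6 + 16 + 2 = 72.
72 equals 72, so the answer is Yes.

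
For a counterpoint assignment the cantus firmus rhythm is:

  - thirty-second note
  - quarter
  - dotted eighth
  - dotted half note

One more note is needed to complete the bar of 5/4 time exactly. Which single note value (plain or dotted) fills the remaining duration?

The bar of 5/4 = 40 thirty-second notes.
Each duration in thirty-second notes: thirty-second note = 1; quarter = 8; dotted eighth = 6; dotted half note = 24.
Adding: 1 + 8 + 6 + 24 = 39.
Remaining: 40 − 39 = 1 thirty-second note, which is a thirty-second note.

thirty-second note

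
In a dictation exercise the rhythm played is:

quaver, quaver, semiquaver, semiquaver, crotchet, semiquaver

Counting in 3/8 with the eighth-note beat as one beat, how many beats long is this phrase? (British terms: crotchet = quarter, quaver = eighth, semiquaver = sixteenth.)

5.5

One eighth-note beat = 2 sixteenth notes.
Express everything in sixteenth notes: quaver = 2; quaver = 2; semiquaver = 1; semiquaver = 1; crotchet = 4; semiquaver = 1.
Sum: 2 + 2 + 1 + 1 + 4 + 1 = 11.
11 ÷ 2 = 5.5 beats.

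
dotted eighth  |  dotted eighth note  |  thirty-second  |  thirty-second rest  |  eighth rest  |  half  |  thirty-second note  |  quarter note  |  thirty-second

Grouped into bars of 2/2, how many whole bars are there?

One bar of 2/2 = 32 thirty-second notes.
Each duration in thirty-second notes: dotted eighth = 6; dotted eighth note = 6; thirty-second = 1; thirty-second rest = 1; eighth rest = 4; half = 16; thirty-second note = 1; quarter note = 8; thirty-second = 1.
Adding: 6 + 6 + 1 + 1 + 4 + 16 + 1 + 8 + 1 = 44.
44 ÷ 32 = 1 complete bar with 12 left over.

1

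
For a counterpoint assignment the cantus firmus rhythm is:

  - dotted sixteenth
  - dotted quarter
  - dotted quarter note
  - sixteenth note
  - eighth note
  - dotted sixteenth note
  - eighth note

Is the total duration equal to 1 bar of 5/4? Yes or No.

One bar of 5/4 = 40 thirty-second notes.
Express everything in thirty-second notes: dotted sixteenth = 3; dotted quarter = 12; dotted quarter note = 12; sixteenth note = 2; eighth note = 4; dotted sixteenth note = 3; eighth note = 4.
Total: 3 + 12 + 12 + 2 + 4 + 3 + 4 = 40.
40 equals 40, so the answer is Yes.

Yes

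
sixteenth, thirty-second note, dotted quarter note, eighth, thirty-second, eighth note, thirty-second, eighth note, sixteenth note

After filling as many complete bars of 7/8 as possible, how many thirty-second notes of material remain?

One bar of 7/8 = 28 thirty-second notes.
Express everything in thirty-second notes: sixteenth = 2; thirty-second note = 1; dotted quarter note = 12; eighth = 4; thirty-second = 1; eighth note = 4; thirty-second = 1; eighth note = 4; sixteenth note = 2.
Adding: 2 + 1 + 12 + 4 + 1 + 4 + 1 + 4 + 2 = 31.
31 ÷ 28 = 1 complete bar with 3 thirty-second notes remaining.

3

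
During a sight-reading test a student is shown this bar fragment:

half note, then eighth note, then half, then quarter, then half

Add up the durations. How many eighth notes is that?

Each duration in eighth notes: half note = 4; eighth note = 1; half = 4; quarter = 2; half = 4.
Altogether 4 + 1 + 4 + 2 + 4 = 15 eighth notes.

15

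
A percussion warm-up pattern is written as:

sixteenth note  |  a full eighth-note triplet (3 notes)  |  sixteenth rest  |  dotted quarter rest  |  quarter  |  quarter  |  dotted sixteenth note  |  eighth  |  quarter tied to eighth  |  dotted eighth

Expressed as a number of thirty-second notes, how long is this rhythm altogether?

65

Express everything in thirty-second notes: sixteenth note = 2; a full eighth-note triplet (3 notes) (three triplet eighths span one quarter) = 8; sixteenth rest = 2; dotted quarter rest = 12; quarter = 8; quarter = 8; dotted sixteenth note = 3; eighth = 4; quarter tied to eighth (quarter + eighth) = 12; dotted eighth = 6.
Sum: 2 + 8 + 2 + 12 + 8 + 8 + 3 + 4 + 12 + 6 = 65 thirty-second notes.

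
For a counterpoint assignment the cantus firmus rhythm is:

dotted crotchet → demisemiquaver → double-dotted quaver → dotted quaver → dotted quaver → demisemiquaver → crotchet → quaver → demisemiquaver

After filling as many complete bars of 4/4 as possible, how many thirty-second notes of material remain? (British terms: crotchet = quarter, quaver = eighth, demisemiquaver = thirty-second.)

14

One bar of 4/4 = 32 thirty-second notes.
Each duration in thirty-second notes: dotted crotchet = 12; demisemiquaver = 1; double-dotted quaver = 7; dotted quaver = 6; dotted quaver = 6; demisemiquaver = 1; crotchet = 8; quaver = 4; demisemiquaver = 1.
Adding: 12 + 1 + 7 + 6 + 6 + 1 + 8 + 4 + 1 = 46.
46 ÷ 32 = 1 complete bar with 14 thirty-second notes remaining.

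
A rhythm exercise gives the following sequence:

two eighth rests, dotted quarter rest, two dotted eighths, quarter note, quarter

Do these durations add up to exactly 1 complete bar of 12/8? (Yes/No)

Yes

One bar of 12/8 = 24 sixteenth notes.
Convert each value to sixteenth notes: eighth rest = 2; eighth rest = 2; dotted quarter rest = 6; dotted eighth = 3; dotted eighth = 3; quarter note = 4; quarter = 4.
Total: 2 + 2 + 6 + 3 + 3 + 4 + 4 = 24.
24 equals 24, so the answer is Yes.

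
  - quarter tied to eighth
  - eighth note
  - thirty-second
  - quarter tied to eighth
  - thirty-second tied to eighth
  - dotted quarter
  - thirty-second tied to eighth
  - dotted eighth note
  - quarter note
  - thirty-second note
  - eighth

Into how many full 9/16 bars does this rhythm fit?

3

One bar of 9/16 = 18 thirty-second notes.
In thirty-second notes: quarter tied to eighth (quarter + eighth) = 12; eighth note = 4; thirty-second = 1; quarter tied to eighth (quarter + eighth) = 12; thirty-second tied to eighth (thirty-second + eighth) = 5; dotted quarter = 12; thirty-second tied to eighth (thirty-second + eighth) = 5; dotted eighth note = 6; quarter note = 8; thirty-second note = 1; eighth = 4.
Adding: 12 + 4 + 1 + 12 + 5 + 12 + 5 + 6 + 8 + 1 + 4 = 70.
70 ÷ 18 = 3 complete bars with 16 left over.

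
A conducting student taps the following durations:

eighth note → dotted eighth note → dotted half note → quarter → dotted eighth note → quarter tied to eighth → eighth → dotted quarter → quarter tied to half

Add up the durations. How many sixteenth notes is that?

Working in sixteenth notes: eighth note = 2; dotted eighth note = 3; dotted half note = 12; quarter = 4; dotted eighth note = 3; quarter tied to eighth (quarter + eighth) = 6; eighth = 2; dotted quarter = 6; quarter tied to half (quarter + half) = 12.
Adding: 2 + 3 + 12 + 4 + 3 + 6 + 2 + 6 + 12 = 50 sixteenth notes.

50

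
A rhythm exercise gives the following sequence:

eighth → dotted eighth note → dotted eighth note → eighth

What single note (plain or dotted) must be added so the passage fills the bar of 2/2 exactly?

dotted quarter note

The bar of 2/2 = 16 sixteenth notes.
In sixteenth notes: eighth = 2; dotted eighth note = 3; dotted eighth note = 3; eighth = 2.
Adding: 2 + 3 + 3 + 2 = 10.
Remaining: 16 − 10 = 6 sixteenth notes, which is a dotted quarter note.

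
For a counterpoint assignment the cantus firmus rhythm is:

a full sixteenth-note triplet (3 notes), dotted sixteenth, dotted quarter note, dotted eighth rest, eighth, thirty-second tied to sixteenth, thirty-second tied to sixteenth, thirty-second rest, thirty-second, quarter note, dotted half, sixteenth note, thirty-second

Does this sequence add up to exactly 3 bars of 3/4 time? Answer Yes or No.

One bar of 3/4 = 24 thirty-second notes, so 3 bars = 72.
Each duration in thirty-second notes: a full sixteenth-note triplet (3 notes) (three triplet sixteenths span one eighth) = 4; dotted sixteenth = 3; dotted quarter note = 12; dotted eighth rest = 6; eighth = 4; thirty-second tied to sixteenth (thirty-second + sixteenth) = 3; thirty-second tied to sixteenth (thirty-second + sixteenth) = 3; thirty-second rest = 1; thirty-second = 1; quarter note = 8; dotted half = 24; sixteenth note = 2; thirty-second = 1.
Total: 4 + 3 + 12 + 6 + 4 + 3 + 3 + 1 + 1 + 8 + 24 + 2 + 1 = 72.
72 equals 72, so the answer is Yes.

Yes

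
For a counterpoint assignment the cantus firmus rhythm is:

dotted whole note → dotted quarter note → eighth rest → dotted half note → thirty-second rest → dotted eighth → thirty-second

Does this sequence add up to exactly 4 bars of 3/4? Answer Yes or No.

Yes

One bar of 3/4 = 24 thirty-second notes, so 4 bars = 96.
In thirty-second notes: dotted whole note = 48; dotted quarter note = 12; eighth rest = 4; dotted half note = 24; thirty-second rest = 1; dotted eighth = 6; thirty-second = 1.
Altogether 48 + 12 + 4 + 24 + 1 + 6 + 1 = 96.
96 equals 96, so the answer is Yes.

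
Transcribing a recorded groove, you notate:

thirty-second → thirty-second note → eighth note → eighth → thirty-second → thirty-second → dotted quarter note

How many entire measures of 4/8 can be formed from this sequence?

1

One bar of 4/8 = 16 thirty-second notes.
In thirty-second notes: thirty-second = 1; thirty-second note = 1; eighth note = 4; eighth = 4; thirty-second = 1; thirty-second = 1; dotted quarter note = 12.
Adding: 1 + 1 + 4 + 4 + 1 + 1 + 12 = 24.
24 ÷ 16 = 1 complete bar with 8 left over.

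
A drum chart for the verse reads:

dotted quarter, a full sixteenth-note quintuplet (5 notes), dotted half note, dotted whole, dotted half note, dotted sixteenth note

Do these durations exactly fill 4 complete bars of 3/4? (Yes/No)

One bar of 3/4 = 24 thirty-second notes, so 4 bars = 96.
Each duration in thirty-second notes: dotted quarter = 12; a full sixteenth-note quintuplet (5 notes) (five quintuplet sixteenths span one quarter) = 8; dotted half note = 24; dotted whole = 48; dotted half note = 24; dotted sixteenth note = 3.
Total: 12 + 8 + 24 + 48 + 24 + 3 = 119.
119 exceeds 96, so the answer is No.

No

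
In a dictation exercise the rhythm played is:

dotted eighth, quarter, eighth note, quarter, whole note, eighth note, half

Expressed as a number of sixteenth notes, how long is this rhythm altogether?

Convert each value to sixteenth notes: dotted eighth = 3; quarter = 4; eighth note = 2; quarter = 4; whole note = 16; eighth note = 2; half = 8.
Total: 3 + 4 + 2 + 4 + 16 + 2 + 8 = 39 sixteenth notes.

39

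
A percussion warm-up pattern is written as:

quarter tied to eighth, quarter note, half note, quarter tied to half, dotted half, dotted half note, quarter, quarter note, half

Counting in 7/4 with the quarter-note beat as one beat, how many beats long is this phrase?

17.5

One quarter-note beat = 2 eighth notes.
Convert each value to eighth notes: quarter tied to eighth (quarter + eighth) = 3; quarter note = 2; half note = 4; quarter tied to half (quarter + half) = 6; dotted half = 6; dotted half note = 6; quarter = 2; quarter note = 2; half = 4.
Adding: 3 + 2 + 4 + 6 + 6 + 6 + 2 + 2 + 4 = 35.
35 ÷ 2 = 17.5 beats.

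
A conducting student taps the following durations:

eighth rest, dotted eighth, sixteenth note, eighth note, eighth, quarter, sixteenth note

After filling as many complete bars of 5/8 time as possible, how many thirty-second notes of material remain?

10

One bar of 5/8 = 10 sixteenth notes.
Working in sixteenth notes: eighth rest = 2; dotted eighth = 3; sixteenth note = 1; eighth note = 2; eighth = 2; quarter = 4; sixteenth note = 1.
Sum: 2 + 3 + 1 + 2 + 2 + 4 + 1 = 15.
15 ÷ 10 = 1 complete bar with 5 sixteenth notes remaining = 10 thirty-second notes.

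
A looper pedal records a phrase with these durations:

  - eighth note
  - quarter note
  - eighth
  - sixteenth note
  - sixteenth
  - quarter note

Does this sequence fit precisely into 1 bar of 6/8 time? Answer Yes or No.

One bar of 6/8 = 12 sixteenth notes.
Each duration in sixteenth notes: eighth note = 2; quarter note = 4; eighth = 2; sixteenth note = 1; sixteenth = 1; quarter note = 4.
Adding: 2 + 4 + 2 + 1 + 1 + 4 = 14.
14 exceeds 12, so the answer is No.

No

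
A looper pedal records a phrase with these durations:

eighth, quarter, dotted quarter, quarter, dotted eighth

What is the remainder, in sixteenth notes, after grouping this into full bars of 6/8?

One bar of 6/8 = 12 sixteenth notes.
Express everything in sixteenth notes: eighth = 2; quarter = 4; dotted quarter = 6; quarter = 4; dotted eighth = 3.
Adding: 2 + 4 + 6 + 4 + 3 = 19.
19 ÷ 12 = 1 complete bar with 7 sixteenth notes remaining.

7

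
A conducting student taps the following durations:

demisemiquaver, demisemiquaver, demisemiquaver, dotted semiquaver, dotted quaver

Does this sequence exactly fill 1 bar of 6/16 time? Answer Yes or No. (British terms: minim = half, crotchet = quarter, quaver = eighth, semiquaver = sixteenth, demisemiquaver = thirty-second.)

Yes

One bar of 6/16 = 12 thirty-second notes.
Express everything in thirty-second notes: demisemiquaver = 1; demisemiquaver = 1; demisemiquaver = 1; dotted semiquaver = 3; dotted quaver = 6.
Sum: 1 + 1 + 1 + 3 + 6 = 12.
12 equals 12, so the answer is Yes.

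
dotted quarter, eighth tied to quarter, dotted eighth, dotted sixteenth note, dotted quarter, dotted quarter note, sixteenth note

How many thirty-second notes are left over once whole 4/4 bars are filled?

One bar of 4/4 = 32 thirty-second notes.
Working in thirty-second notes: dotted quarter = 12; eighth tied to quarter (eighth + quarter) = 12; dotted eighth = 6; dotted sixteenth note = 3; dotted quarter = 12; dotted quarter note = 12; sixteenth note = 2.
Altogether 12 + 12 + 6 + 3 + 12 + 12 + 2 = 59.
59 ÷ 32 = 1 complete bar with 27 thirty-second notes remaining.

27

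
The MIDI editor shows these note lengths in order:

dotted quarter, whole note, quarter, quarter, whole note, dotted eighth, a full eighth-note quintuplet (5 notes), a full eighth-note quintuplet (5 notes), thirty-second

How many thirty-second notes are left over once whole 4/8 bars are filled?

One bar of 4/8 = 16 thirty-second notes.
Express everything in thirty-second notes: dotted quarter = 12; whole note = 32; quarter = 8; quarter = 8; whole note = 32; dotted eighth = 6; a full eighth-note quintuplet (5 notes) (five quintuplet eighths span one half) = 16; a full eighth-note quintuplet (5 notes) (five quintuplet eighths span one half) = 16; thirty-second = 1.
Total: 12 + 32 + 8 + 8 + 32 + 6 + 16 + 16 + 1 = 131.
131 ÷ 16 = 8 complete bars with 3 thirty-second notes remaining.

3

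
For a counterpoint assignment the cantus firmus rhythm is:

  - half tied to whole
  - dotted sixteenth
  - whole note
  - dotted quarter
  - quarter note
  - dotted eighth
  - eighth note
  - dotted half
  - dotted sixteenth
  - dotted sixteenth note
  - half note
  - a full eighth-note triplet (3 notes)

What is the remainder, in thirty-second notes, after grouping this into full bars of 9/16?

5

One bar of 9/16 = 18 thirty-second notes.
Working in thirty-second notes: half tied to whole (half + whole) = 48; dotted sixteenth = 3; whole note = 32; dotted quarter = 12; quarter note = 8; dotted eighth = 6; eighth note = 4; dotted half = 24; dotted sixteenth = 3; dotted sixteenth note = 3; half note = 16; a full eighth-note triplet (3 notes) (three triplet eighths span one quarter) = 8.
Total: 48 + 3 + 32 + 12 + 8 + 6 + 4 + 24 + 3 + 3 + 16 + 8 = 167.
167 ÷ 18 = 9 complete bars with 5 thirty-second notes remaining.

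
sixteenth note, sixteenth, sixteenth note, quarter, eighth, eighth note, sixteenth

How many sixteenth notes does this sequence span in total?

Express everything in sixteenth notes: sixteenth note = 1; sixteenth = 1; sixteenth note = 1; quarter = 4; eighth = 2; eighth note = 2; sixteenth = 1.
Adding: 1 + 1 + 1 + 4 + 2 + 2 + 1 = 12 sixteenth notes.

12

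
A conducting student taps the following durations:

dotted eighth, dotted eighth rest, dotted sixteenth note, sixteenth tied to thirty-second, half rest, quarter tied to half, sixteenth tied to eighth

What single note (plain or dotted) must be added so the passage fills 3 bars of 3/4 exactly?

3 bars of 3/4 = 72 thirty-second notes.
Working in thirty-second notes: dotted eighth = 6; dotted eighth rest = 6; dotted sixteenth note = 3; sixteenth tied to thirty-second (sixteenth + thirty-second) = 3; half rest = 16; quarter tied to half (quarter + half) = 24; sixteenth tied to eighth (sixteenth + eighth) = 6.
Adding: 6 + 6 + 3 + 3 + 16 + 24 + 6 = 64.
Remaining: 72 − 64 = 8 thirty-second notes, which is a quarter note.

quarter note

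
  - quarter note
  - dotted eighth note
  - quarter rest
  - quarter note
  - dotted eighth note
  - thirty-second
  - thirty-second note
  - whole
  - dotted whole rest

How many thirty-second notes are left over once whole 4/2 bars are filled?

One bar of 4/2 = 64 thirty-second notes.
Express everything in thirty-second notes: quarter note = 8; dotted eighth note = 6; quarter rest = 8; quarter note = 8; dotted eighth note = 6; thirty-second = 1; thirty-second note = 1; whole = 32; dotted whole rest = 48.
Adding: 8 + 6 + 8 + 8 + 6 + 1 + 1 + 32 + 48 = 118.
118 ÷ 64 = 1 complete bar with 54 thirty-second notes remaining.

54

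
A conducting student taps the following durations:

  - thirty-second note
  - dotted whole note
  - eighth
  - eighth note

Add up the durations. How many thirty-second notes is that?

Each duration in thirty-second notes: thirty-second note = 1; dotted whole note = 48; eighth = 4; eighth note = 4.
Altogether 1 + 48 + 4 + 4 = 57 thirty-second notes.

57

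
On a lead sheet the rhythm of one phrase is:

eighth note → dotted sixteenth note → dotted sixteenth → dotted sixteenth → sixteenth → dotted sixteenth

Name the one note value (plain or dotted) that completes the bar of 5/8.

The bar of 5/8 = 20 thirty-second notes.
In thirty-second notes: eighth note = 4; dotted sixteenth note = 3; dotted sixteenth = 3; dotted sixteenth = 3; sixteenth = 2; dotted sixteenth = 3.
Sum: 4 + 3 + 3 + 3 + 2 + 3 = 18.
Remaining: 20 − 18 = 2 thirty-second notes, which is a sixteenth note.

sixteenth note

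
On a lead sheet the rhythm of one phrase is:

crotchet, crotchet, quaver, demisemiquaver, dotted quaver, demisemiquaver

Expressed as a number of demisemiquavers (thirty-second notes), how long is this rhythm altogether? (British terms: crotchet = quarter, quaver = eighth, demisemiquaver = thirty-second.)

28

Express everything in thirty-second notes: crotchet = 8; crotchet = 8; quaver = 4; demisemiquaver = 1; dotted quaver = 6; demisemiquaver = 1.
Altogether 8 + 8 + 4 + 1 + 6 + 1 = 28 thirty-second notes.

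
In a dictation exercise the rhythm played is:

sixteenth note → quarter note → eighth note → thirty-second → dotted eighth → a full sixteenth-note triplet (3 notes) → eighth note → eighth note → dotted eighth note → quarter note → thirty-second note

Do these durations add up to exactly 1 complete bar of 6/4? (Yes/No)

Yes

One bar of 6/4 = 48 thirty-second notes.
Working in thirty-second notes: sixteenth note = 2; quarter note = 8; eighth note = 4; thirty-second = 1; dotted eighth = 6; a full sixteenth-note triplet (3 notes) (three triplet sixteenths span one eighth) = 4; eighth note = 4; eighth note = 4; dotted eighth note = 6; quarter note = 8; thirty-second note = 1.
Altogether 2 + 8 + 4 + 1 + 6 + 4 + 4 + 4 + 6 + 8 + 1 = 48.
48 equals 48, so the answer is Yes.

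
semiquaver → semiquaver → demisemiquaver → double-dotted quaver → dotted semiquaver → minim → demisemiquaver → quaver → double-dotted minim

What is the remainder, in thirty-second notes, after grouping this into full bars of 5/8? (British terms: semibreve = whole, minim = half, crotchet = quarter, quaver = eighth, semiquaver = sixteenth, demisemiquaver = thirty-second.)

4

One bar of 5/8 = 20 thirty-second notes.
Each duration in thirty-second notes: semiquaver = 2; semiquaver = 2; demisemiquaver = 1; double-dotted quaver = 7; dotted semiquaver = 3; minim = 16; demisemiquaver = 1; quaver = 4; double-dotted minim = 28.
Adding: 2 + 2 + 1 + 7 + 3 + 16 + 1 + 4 + 28 = 64.
64 ÷ 20 = 3 complete bars with 4 thirty-second notes remaining.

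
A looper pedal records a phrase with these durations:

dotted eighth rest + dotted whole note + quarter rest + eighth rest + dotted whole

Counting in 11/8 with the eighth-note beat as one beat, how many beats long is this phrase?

28.5

One eighth-note beat = 2 sixteenth notes.
Each duration in sixteenth notes: dotted eighth rest = 3; dotted whole note = 24; quarter rest = 4; eighth rest = 2; dotted whole = 24.
Total: 3 + 24 + 4 + 2 + 24 = 57.
57 ÷ 2 = 28.5 beats.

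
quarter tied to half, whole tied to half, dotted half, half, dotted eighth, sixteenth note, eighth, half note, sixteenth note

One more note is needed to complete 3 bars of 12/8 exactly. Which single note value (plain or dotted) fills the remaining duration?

3 bars of 12/8 = 72 sixteenth notes.
Each duration in sixteenth notes: quarter tied to half (quarter + half) = 12; whole tied to half (whole + half) = 24; dotted half = 12; half = 8; dotted eighth = 3; sixteenth note = 1; eighth = 2; half note = 8; sixteenth note = 1.
Total: 12 + 24 + 12 + 8 + 3 + 1 + 2 + 8 + 1 = 71.
Remaining: 72 − 71 = 1 sixteenth note, which is a sixteenth note.

sixteenth note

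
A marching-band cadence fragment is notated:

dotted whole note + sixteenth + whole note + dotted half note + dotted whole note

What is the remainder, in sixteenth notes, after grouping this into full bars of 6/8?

One bar of 6/8 = 12 sixteenth notes.
Each duration in sixteenth notes: dotted whole note = 24; sixteenth = 1; whole note = 16; dotted half note = 12; dotted whole note = 24.
Altogether 24 + 1 + 16 + 12 + 24 = 77.
77 ÷ 12 = 6 complete bars with 5 sixteenth notes remaining.

5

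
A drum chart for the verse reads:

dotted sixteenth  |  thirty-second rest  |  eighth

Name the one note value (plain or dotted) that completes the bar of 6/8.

half note

The bar of 6/8 = 24 thirty-second notes.
Express everything in thirty-second notes: dotted sixteenth = 3; thirty-second rest = 1; eighth = 4.
Sum: 3 + 1 + 4 = 8.
Remaining: 24 − 8 = 16 thirty-second notes, which is a half note.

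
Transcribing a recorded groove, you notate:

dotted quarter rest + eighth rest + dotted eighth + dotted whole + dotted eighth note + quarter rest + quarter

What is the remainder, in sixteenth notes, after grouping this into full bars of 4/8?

6

One bar of 4/8 = 8 sixteenth notes.
In sixteenth notes: dotted quarter rest = 6; eighth rest = 2; dotted eighth = 3; dotted whole = 24; dotted eighth note = 3; quarter rest = 4; quarter = 4.
Altogether 6 + 2 + 3 + 24 + 3 + 4 + 4 = 46.
46 ÷ 8 = 5 complete bars with 6 sixteenth notes remaining.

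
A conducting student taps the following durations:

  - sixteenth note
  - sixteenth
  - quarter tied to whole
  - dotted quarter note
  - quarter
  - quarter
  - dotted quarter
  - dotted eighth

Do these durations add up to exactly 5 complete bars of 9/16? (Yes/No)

One bar of 9/16 = 9 sixteenth notes, so 5 bars = 45.
In sixteenth notes: sixteenth note = 1; sixteenth = 1; quarter tied to whole (quarter + whole) = 20; dotted quarter note = 6; quarter = 4; quarter = 4; dotted quarter = 6; dotted eighth = 3.
Altogether 1 + 1 + 20 + 6 + 4 + 4 + 6 + 3 = 45.
45 equals 45, so the answer is Yes.

Yes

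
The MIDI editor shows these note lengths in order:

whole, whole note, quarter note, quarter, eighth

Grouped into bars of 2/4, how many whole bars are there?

5

One bar of 2/4 = 4 eighth notes.
Each duration in eighth notes: whole = 8; whole note = 8; quarter note = 2; quarter = 2; eighth = 1.
Adding: 8 + 8 + 2 + 2 + 1 = 21.
21 ÷ 4 = 5 complete bars with 1 left over.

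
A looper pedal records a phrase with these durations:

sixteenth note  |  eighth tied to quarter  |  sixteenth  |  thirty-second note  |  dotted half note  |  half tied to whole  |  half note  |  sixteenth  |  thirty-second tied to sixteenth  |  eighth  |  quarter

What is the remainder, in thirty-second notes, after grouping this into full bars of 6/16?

2

One bar of 6/16 = 12 thirty-second notes.
In thirty-second notes: sixteenth note = 2; eighth tied to quarter (eighth + quarter) = 12; sixteenth = 2; thirty-second note = 1; dotted half note = 24; half tied to whole (half + whole) = 48; half note = 16; sixteenth = 2; thirty-second tied to sixteenth (thirty-second + sixteenth) = 3; eighth = 4; quarter = 8.
Sum: 2 + 12 + 2 + 1 + 24 + 48 + 16 + 2 + 3 + 4 + 8 = 122.
122 ÷ 12 = 10 complete bars with 2 thirty-second notes remaining.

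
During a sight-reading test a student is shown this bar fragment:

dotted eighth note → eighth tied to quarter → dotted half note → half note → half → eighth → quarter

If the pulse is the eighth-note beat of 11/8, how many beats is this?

21.5

One eighth-note beat = 2 sixteenth notes.
Each duration in sixteenth notes: dotted eighth note = 3; eighth tied to quarter (eighth + quarter) = 6; dotted half note = 12; half note = 8; half = 8; eighth = 2; quarter = 4.
Adding: 3 + 6 + 12 + 8 + 8 + 2 + 4 = 43.
43 ÷ 2 = 21.5 beats.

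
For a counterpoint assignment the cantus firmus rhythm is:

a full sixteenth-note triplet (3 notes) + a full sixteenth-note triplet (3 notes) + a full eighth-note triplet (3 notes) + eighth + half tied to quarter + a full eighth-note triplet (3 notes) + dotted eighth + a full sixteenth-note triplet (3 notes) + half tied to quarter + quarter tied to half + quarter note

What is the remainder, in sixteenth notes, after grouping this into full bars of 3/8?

5

One bar of 3/8 = 6 sixteenth notes.
In sixteenth notes: a full sixteenth-note triplet (3 notes) (three triplet sixteenths span one eighth) = 2; a full sixteenth-note triplet (3 notes) (three triplet sixteenths span one eighth) = 2; a full eighth-note triplet (3 notes) (three triplet eighths span one quarter) = 4; eighth = 2; half tied to quarter (half + quarter) = 12; a full eighth-note triplet (3 notes) (three triplet eighths span one quarter) = 4; dotted eighth = 3; a full sixteenth-note triplet (3 notes) (three triplet sixteenths span one eighth) = 2; half tied to quarter (half + quarter) = 12; quarter tied to half (quarter + half) = 12; quarter note = 4.
Altogether 2 + 2 + 4 + 2 + 12 + 4 + 3 + 2 + 12 + 12 + 4 = 59.
59 ÷ 6 = 9 complete bars with 5 sixteenth notes remaining.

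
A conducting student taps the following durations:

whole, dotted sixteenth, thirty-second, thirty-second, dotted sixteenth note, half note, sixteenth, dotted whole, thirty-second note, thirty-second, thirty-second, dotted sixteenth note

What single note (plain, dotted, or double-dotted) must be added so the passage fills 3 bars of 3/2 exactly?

whole note

3 bars of 3/2 = 144 thirty-second notes.
Each duration in thirty-second notes: whole = 32; dotted sixteenth = 3; thirty-second = 1; thirty-second = 1; dotted sixteenth note = 3; half note = 16; sixteenth = 2; dotted whole = 48; thirty-second note = 1; thirty-second = 1; thirty-second = 1; dotted sixteenth note = 3.
Altogether 32 + 3 + 1 + 1 + 3 + 16 + 2 + 48 + 1 + 1 + 1 + 3 = 112.
Remaining: 144 − 112 = 32 thirty-second notes, which is a whole note.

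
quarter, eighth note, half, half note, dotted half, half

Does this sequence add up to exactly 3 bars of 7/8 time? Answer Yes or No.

One bar of 7/8 = 7 eighth notes, so 3 bars = 21.
Express everything in eighth notes: quarter = 2; eighth note = 1; half = 4; half note = 4; dotted half = 6; half = 4.
Altogether 2 + 1 + 4 + 4 + 6 + 4 = 21.
21 equals 21, so the answer is Yes.

Yes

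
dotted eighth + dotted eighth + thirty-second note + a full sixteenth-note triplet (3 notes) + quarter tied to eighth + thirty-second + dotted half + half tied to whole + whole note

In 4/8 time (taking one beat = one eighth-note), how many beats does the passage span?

33.5

One eighth-note beat = 4 thirty-second notes.
In thirty-second notes: dotted eighth = 6; dotted eighth = 6; thirty-second note = 1; a full sixteenth-note triplet (3 notes) (three triplet sixteenths span one eighth) = 4; quarter tied to eighth (quarter + eighth) = 12; thirty-second = 1; dotted half = 24; half tied to whole (half + whole) = 48; whole note = 32.
Adding: 6 + 6 + 1 + 4 + 12 + 1 + 24 + 48 + 32 = 134.
134 ÷ 4 = 33.5 beats.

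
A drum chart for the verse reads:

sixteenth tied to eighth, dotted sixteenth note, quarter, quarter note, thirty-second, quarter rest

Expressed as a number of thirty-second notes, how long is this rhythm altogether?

Convert each value to thirty-second notes: sixteenth tied to eighth (sixteenth + eighth) = 6; dotted sixteenth note = 3; quarter = 8; quarter note = 8; thirty-second = 1; quarter rest = 8.
Total: 6 + 3 + 8 + 8 + 1 + 8 = 34 thirty-second notes.

34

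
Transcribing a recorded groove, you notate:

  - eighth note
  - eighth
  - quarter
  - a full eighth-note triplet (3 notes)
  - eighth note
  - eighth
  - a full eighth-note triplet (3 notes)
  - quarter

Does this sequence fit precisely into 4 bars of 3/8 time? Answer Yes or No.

One bar of 3/8 = 3 eighth notes, so 4 bars = 12.
Convert each value to eighth notes: eighth note = 1; eighth = 1; quarter = 2; a full eighth-note triplet (3 notes) (three triplet eighths span one quarter) = 2; eighth note = 1; eighth = 1; a full eighth-note triplet (3 notes) (three triplet eighths span one quarter) = 2; quarter = 2.
Altogether 1 + 1 + 2 + 2 + 1 + 1 + 2 + 2 = 12.
12 equals 12, so the answer is Yes.

Yes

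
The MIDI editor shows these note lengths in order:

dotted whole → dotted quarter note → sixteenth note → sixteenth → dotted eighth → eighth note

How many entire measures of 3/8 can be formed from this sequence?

6

One bar of 3/8 = 6 sixteenth notes.
In sixteenth notes: dotted whole = 24; dotted quarter note = 6; sixteenth note = 1; sixteenth = 1; dotted eighth = 3; eighth note = 2.
Adding: 24 + 6 + 1 + 1 + 3 + 2 = 37.
37 ÷ 6 = 6 complete bars with 1 left over.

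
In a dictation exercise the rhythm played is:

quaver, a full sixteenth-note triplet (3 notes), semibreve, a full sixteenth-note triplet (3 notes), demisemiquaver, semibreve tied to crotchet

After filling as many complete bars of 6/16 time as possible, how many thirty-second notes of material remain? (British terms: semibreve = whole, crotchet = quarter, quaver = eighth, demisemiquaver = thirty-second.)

1

One bar of 6/16 = 12 thirty-second notes.
Express everything in thirty-second notes: quaver = 4; a full sixteenth-note triplet (3 notes) (three triplet sixteenths span one eighth) = 4; semibreve = 32; a full sixteenth-note triplet (3 notes) (three triplet sixteenths span one eighth) = 4; demisemiquaver = 1; semibreve tied to crotchet (semibreve + crotchet) = 40.
Altogether 4 + 4 + 32 + 4 + 1 + 40 = 85.
85 ÷ 12 = 7 complete bars with 1 thirty-second note remaining.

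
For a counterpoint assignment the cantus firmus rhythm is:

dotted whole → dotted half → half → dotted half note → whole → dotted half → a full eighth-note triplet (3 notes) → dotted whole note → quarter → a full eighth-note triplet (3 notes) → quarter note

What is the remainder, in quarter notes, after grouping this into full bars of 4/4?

One bar of 4/4 = 4 quarter notes.
Working in quarter notes: dotted whole = 6; dotted half = 3; half = 2; dotted half note = 3; whole = 4; dotted half = 3; a full eighth-note triplet (3 notes) (three triplet eighths span one quarter) = 1; dotted whole note = 6; quarter = 1; a full eighth-note triplet (3 notes) (three triplet eighths span one quarter) = 1; quarter note = 1.
Altogether 6 + 3 + 2 + 3 + 4 + 3 + 1 + 6 + 1 + 1 + 1 = 31.
31 ÷ 4 = 7 complete bars with 3 quarter notes remaining.

3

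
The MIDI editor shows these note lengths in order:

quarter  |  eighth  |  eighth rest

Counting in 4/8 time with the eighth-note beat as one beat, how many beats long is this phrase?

4

One eighth-note beat = 2 sixteenth notes.
Express everything in sixteenth notes: quarter = 4; eighth = 2; eighth rest = 2.
Sum: 4 + 2 + 2 = 8.
8 ÷ 2 = 4 beats.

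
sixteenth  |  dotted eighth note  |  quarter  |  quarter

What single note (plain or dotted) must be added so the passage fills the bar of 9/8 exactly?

The bar of 9/8 = 18 sixteenth notes.
Working in sixteenth notes: sixteenth = 1; dotted eighth note = 3; quarter = 4; quarter = 4.
Total: 1 + 3 + 4 + 4 = 12.
Remaining: 18 − 12 = 6 sixteenth notes, which is a dotted quarter note.

dotted quarter note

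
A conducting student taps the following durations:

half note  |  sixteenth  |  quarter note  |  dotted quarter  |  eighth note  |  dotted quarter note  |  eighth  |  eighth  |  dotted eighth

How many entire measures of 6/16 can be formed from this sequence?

One bar of 6/16 = 6 sixteenth notes.
Each duration in sixteenth notes: half note = 8; sixteenth = 1; quarter note = 4; dotted quarter = 6; eighth note = 2; dotted quarter note = 6; eighth = 2; eighth = 2; dotted eighth = 3.
Total: 8 + 1 + 4 + 6 + 2 + 6 + 2 + 2 + 3 = 34.
34 ÷ 6 = 5 complete bars with 4 left over.

5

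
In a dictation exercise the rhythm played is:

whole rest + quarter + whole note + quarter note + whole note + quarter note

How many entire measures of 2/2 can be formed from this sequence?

One bar of 2/2 = 4 quarter notes.
In quarter notes: whole rest = 4; quarter = 1; whole note = 4; quarter note = 1; whole note = 4; quarter note = 1.
Sum: 4 + 1 + 4 + 1 + 4 + 1 = 15.
15 ÷ 4 = 3 complete bars with 3 left over.

3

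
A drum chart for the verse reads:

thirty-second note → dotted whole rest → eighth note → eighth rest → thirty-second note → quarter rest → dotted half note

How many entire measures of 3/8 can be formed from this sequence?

7

One bar of 3/8 = 12 thirty-second notes.
Express everything in thirty-second notes: thirty-second note = 1; dotted whole rest = 48; eighth note = 4; eighth rest = 4; thirty-second note = 1; quarter rest = 8; dotted half note = 24.
Sum: 1 + 48 + 4 + 4 + 1 + 8 + 24 = 90.
90 ÷ 12 = 7 complete bars with 6 left over.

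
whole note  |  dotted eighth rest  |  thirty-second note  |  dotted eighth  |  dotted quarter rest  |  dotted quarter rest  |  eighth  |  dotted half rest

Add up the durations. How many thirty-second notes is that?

In thirty-second notes: whole note = 32; dotted eighth rest = 6; thirty-second note = 1; dotted eighth = 6; dotted quarter rest = 12; dotted quarter rest = 12; eighth = 4; dotted half rest = 24.
Total: 32 + 6 + 1 + 6 + 12 + 12 + 4 + 24 = 97 thirty-second notes.

97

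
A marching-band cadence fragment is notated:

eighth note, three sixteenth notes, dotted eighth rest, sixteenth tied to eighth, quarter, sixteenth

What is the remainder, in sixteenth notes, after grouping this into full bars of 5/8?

One bar of 5/8 = 10 sixteenth notes.
Working in sixteenth notes: eighth note = 2; sixteenth note = 1; sixteenth note = 1; sixteenth note = 1; dotted eighth rest = 3; sixteenth tied to eighth (sixteenth + eighth) = 3; quarter = 4; sixteenth = 1.
Total: 2 + 1 + 1 + 1 + 3 + 3 + 4 + 1 = 16.
16 ÷ 10 = 1 complete bar with 6 sixteenth notes remaining.

6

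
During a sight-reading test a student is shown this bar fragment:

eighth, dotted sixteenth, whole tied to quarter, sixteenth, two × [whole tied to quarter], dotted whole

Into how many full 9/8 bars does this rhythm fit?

One bar of 9/8 = 36 thirty-second notes.
Express everything in thirty-second notes: eighth = 4; dotted sixteenth = 3; whole tied to quarter (whole + quarter) = 40; sixteenth = 2; whole tied to quarter (whole + quarter) = 40; whole tied to quarter (whole + quarter) = 40; dotted whole = 48.
Altogether 4 + 3 + 40 + 2 + 40 + 40 + 48 = 177.
177 ÷ 36 = 4 complete bars with 33 left over.

4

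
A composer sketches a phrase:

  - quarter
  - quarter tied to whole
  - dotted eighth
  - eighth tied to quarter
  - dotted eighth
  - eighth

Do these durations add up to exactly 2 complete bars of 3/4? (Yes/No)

No

One bar of 3/4 = 12 sixteenth notes, so 2 bars = 24.
Working in sixteenth notes: quarter = 4; quarter tied to whole (quarter + whole) = 20; dotted eighth = 3; eighth tied to quarter (eighth + quarter) = 6; dotted eighth = 3; eighth = 2.
Total: 4 + 20 + 3 + 6 + 3 + 2 = 38.
38 exceeds 24, so the answer is No.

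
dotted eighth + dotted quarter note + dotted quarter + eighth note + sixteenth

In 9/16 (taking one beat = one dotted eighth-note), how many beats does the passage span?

One dotted eighth-note beat = 3 sixteenth notes.
Each duration in sixteenth notes: dotted eighth = 3; dotted quarter note = 6; dotted quarter = 6; eighth note = 2; sixteenth = 1.
Sum: 3 + 6 + 6 + 2 + 1 = 18.
18 ÷ 3 = 6 beats.

6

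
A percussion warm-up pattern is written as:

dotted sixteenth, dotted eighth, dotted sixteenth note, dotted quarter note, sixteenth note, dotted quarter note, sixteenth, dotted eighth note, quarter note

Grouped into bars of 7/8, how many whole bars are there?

One bar of 7/8 = 28 thirty-second notes.
Working in thirty-second notes: dotted sixteenth = 3; dotted eighth = 6; dotted sixteenth note = 3; dotted quarter note = 12; sixteenth note = 2; dotted quarter note = 12; sixteenth = 2; dotted eighth note = 6; quarter note = 8.
Sum: 3 + 6 + 3 + 12 + 2 + 12 + 2 + 6 + 8 = 54.
54 ÷ 28 = 1 complete bar with 26 left over.

1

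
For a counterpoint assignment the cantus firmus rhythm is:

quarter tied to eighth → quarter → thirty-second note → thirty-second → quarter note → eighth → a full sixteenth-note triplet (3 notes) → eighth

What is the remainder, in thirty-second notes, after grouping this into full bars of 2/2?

One bar of 2/2 = 32 thirty-second notes.
Working in thirty-second notes: quarter tied to eighth (quarter + eighth) = 12; quarter = 8; thirty-second note = 1; thirty-second = 1; quarter note = 8; eighth = 4; a full sixteenth-note triplet (3 notes) (three triplet sixteenths span one eighth) = 4; eighth = 4.
Total: 12 + 8 + 1 + 1 + 8 + 4 + 4 + 4 = 42.
42 ÷ 32 = 1 complete bar with 10 thirty-second notes remaining.

10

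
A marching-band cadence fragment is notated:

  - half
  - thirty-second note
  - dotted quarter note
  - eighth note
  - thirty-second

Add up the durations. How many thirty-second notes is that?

Working in thirty-second notes: half = 16; thirty-second note = 1; dotted quarter note = 12; eighth note = 4; thirty-second = 1.
Altogether 16 + 1 + 12 + 4 + 1 = 34 thirty-second notes.

34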